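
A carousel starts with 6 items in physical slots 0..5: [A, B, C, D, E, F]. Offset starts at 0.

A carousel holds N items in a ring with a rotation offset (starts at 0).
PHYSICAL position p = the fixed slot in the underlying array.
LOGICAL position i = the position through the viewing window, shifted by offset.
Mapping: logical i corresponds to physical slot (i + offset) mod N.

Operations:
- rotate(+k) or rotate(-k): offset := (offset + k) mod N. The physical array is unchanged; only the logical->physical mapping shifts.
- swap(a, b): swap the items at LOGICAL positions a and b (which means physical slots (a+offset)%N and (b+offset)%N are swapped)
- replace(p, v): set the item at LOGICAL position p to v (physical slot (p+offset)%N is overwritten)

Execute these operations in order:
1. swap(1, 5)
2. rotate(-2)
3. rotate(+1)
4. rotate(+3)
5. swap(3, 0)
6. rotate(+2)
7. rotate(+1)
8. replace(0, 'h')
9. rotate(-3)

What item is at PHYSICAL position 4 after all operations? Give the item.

After op 1 (swap(1, 5)): offset=0, physical=[A,F,C,D,E,B], logical=[A,F,C,D,E,B]
After op 2 (rotate(-2)): offset=4, physical=[A,F,C,D,E,B], logical=[E,B,A,F,C,D]
After op 3 (rotate(+1)): offset=5, physical=[A,F,C,D,E,B], logical=[B,A,F,C,D,E]
After op 4 (rotate(+3)): offset=2, physical=[A,F,C,D,E,B], logical=[C,D,E,B,A,F]
After op 5 (swap(3, 0)): offset=2, physical=[A,F,B,D,E,C], logical=[B,D,E,C,A,F]
After op 6 (rotate(+2)): offset=4, physical=[A,F,B,D,E,C], logical=[E,C,A,F,B,D]
After op 7 (rotate(+1)): offset=5, physical=[A,F,B,D,E,C], logical=[C,A,F,B,D,E]
After op 8 (replace(0, 'h')): offset=5, physical=[A,F,B,D,E,h], logical=[h,A,F,B,D,E]
After op 9 (rotate(-3)): offset=2, physical=[A,F,B,D,E,h], logical=[B,D,E,h,A,F]

Answer: E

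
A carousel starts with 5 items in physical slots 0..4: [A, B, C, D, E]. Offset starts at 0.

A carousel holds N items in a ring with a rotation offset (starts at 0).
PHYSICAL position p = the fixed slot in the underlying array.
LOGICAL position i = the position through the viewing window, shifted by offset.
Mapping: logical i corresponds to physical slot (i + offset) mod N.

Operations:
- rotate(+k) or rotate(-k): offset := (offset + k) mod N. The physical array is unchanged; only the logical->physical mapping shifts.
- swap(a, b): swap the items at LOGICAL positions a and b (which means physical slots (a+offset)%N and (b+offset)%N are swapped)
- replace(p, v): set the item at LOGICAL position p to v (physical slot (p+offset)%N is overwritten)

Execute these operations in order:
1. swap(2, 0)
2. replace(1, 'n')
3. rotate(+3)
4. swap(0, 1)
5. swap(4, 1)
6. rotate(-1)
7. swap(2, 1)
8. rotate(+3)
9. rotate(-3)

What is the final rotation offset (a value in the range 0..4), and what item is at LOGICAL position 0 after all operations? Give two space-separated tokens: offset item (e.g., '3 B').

After op 1 (swap(2, 0)): offset=0, physical=[C,B,A,D,E], logical=[C,B,A,D,E]
After op 2 (replace(1, 'n')): offset=0, physical=[C,n,A,D,E], logical=[C,n,A,D,E]
After op 3 (rotate(+3)): offset=3, physical=[C,n,A,D,E], logical=[D,E,C,n,A]
After op 4 (swap(0, 1)): offset=3, physical=[C,n,A,E,D], logical=[E,D,C,n,A]
After op 5 (swap(4, 1)): offset=3, physical=[C,n,D,E,A], logical=[E,A,C,n,D]
After op 6 (rotate(-1)): offset=2, physical=[C,n,D,E,A], logical=[D,E,A,C,n]
After op 7 (swap(2, 1)): offset=2, physical=[C,n,D,A,E], logical=[D,A,E,C,n]
After op 8 (rotate(+3)): offset=0, physical=[C,n,D,A,E], logical=[C,n,D,A,E]
After op 9 (rotate(-3)): offset=2, physical=[C,n,D,A,E], logical=[D,A,E,C,n]

Answer: 2 D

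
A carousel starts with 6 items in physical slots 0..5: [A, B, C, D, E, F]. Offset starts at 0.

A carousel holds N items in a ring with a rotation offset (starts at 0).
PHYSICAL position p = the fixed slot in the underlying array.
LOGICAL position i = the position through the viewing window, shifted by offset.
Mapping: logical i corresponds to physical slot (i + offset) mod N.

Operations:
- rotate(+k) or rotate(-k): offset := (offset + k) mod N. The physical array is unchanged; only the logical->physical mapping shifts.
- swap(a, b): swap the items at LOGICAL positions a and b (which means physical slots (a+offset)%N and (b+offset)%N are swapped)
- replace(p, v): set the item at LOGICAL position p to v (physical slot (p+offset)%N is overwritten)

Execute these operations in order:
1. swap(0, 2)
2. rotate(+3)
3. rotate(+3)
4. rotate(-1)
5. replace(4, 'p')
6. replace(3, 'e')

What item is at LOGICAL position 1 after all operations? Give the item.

After op 1 (swap(0, 2)): offset=0, physical=[C,B,A,D,E,F], logical=[C,B,A,D,E,F]
After op 2 (rotate(+3)): offset=3, physical=[C,B,A,D,E,F], logical=[D,E,F,C,B,A]
After op 3 (rotate(+3)): offset=0, physical=[C,B,A,D,E,F], logical=[C,B,A,D,E,F]
After op 4 (rotate(-1)): offset=5, physical=[C,B,A,D,E,F], logical=[F,C,B,A,D,E]
After op 5 (replace(4, 'p')): offset=5, physical=[C,B,A,p,E,F], logical=[F,C,B,A,p,E]
After op 6 (replace(3, 'e')): offset=5, physical=[C,B,e,p,E,F], logical=[F,C,B,e,p,E]

Answer: C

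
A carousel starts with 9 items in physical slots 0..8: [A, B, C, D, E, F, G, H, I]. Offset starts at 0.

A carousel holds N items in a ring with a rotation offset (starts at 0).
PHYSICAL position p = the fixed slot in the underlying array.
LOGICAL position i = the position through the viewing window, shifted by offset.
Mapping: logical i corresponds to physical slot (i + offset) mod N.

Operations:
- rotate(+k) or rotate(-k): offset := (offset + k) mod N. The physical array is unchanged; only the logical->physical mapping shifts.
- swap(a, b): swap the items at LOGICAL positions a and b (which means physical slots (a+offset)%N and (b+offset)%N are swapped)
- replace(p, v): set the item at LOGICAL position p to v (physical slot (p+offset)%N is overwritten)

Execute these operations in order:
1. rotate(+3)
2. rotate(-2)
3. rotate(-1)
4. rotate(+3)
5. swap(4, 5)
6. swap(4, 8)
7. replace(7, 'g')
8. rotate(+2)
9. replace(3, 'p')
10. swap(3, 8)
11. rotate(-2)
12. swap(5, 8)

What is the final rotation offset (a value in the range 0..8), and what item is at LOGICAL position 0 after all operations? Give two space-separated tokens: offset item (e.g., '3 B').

After op 1 (rotate(+3)): offset=3, physical=[A,B,C,D,E,F,G,H,I], logical=[D,E,F,G,H,I,A,B,C]
After op 2 (rotate(-2)): offset=1, physical=[A,B,C,D,E,F,G,H,I], logical=[B,C,D,E,F,G,H,I,A]
After op 3 (rotate(-1)): offset=0, physical=[A,B,C,D,E,F,G,H,I], logical=[A,B,C,D,E,F,G,H,I]
After op 4 (rotate(+3)): offset=3, physical=[A,B,C,D,E,F,G,H,I], logical=[D,E,F,G,H,I,A,B,C]
After op 5 (swap(4, 5)): offset=3, physical=[A,B,C,D,E,F,G,I,H], logical=[D,E,F,G,I,H,A,B,C]
After op 6 (swap(4, 8)): offset=3, physical=[A,B,I,D,E,F,G,C,H], logical=[D,E,F,G,C,H,A,B,I]
After op 7 (replace(7, 'g')): offset=3, physical=[A,g,I,D,E,F,G,C,H], logical=[D,E,F,G,C,H,A,g,I]
After op 8 (rotate(+2)): offset=5, physical=[A,g,I,D,E,F,G,C,H], logical=[F,G,C,H,A,g,I,D,E]
After op 9 (replace(3, 'p')): offset=5, physical=[A,g,I,D,E,F,G,C,p], logical=[F,G,C,p,A,g,I,D,E]
After op 10 (swap(3, 8)): offset=5, physical=[A,g,I,D,p,F,G,C,E], logical=[F,G,C,E,A,g,I,D,p]
After op 11 (rotate(-2)): offset=3, physical=[A,g,I,D,p,F,G,C,E], logical=[D,p,F,G,C,E,A,g,I]
After op 12 (swap(5, 8)): offset=3, physical=[A,g,E,D,p,F,G,C,I], logical=[D,p,F,G,C,I,A,g,E]

Answer: 3 D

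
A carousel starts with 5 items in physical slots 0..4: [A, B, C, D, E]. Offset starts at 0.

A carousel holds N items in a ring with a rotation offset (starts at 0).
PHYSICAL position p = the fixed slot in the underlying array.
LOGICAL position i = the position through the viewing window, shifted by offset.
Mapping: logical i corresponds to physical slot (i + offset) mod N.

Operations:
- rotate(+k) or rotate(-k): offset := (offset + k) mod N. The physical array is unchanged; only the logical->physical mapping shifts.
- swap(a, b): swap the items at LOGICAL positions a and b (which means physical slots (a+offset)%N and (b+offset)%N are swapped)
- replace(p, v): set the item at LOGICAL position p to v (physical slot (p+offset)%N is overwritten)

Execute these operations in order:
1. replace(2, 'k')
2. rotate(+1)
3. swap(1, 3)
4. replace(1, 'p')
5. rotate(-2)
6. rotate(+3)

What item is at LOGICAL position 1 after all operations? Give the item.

After op 1 (replace(2, 'k')): offset=0, physical=[A,B,k,D,E], logical=[A,B,k,D,E]
After op 2 (rotate(+1)): offset=1, physical=[A,B,k,D,E], logical=[B,k,D,E,A]
After op 3 (swap(1, 3)): offset=1, physical=[A,B,E,D,k], logical=[B,E,D,k,A]
After op 4 (replace(1, 'p')): offset=1, physical=[A,B,p,D,k], logical=[B,p,D,k,A]
After op 5 (rotate(-2)): offset=4, physical=[A,B,p,D,k], logical=[k,A,B,p,D]
After op 6 (rotate(+3)): offset=2, physical=[A,B,p,D,k], logical=[p,D,k,A,B]

Answer: D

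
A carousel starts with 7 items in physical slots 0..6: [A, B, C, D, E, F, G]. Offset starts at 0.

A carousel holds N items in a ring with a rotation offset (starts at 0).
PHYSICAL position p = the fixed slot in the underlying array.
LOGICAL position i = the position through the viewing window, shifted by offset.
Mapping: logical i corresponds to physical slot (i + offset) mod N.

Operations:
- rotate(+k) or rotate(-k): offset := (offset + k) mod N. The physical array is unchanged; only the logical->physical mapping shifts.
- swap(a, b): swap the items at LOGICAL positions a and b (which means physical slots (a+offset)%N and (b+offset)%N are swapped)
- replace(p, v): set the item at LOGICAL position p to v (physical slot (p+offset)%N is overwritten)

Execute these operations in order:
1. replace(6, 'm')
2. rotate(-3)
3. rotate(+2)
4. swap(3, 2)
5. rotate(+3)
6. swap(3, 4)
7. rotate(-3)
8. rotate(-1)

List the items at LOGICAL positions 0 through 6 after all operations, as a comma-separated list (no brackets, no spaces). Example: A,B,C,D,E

Answer: m,F,A,C,B,D,E

Derivation:
After op 1 (replace(6, 'm')): offset=0, physical=[A,B,C,D,E,F,m], logical=[A,B,C,D,E,F,m]
After op 2 (rotate(-3)): offset=4, physical=[A,B,C,D,E,F,m], logical=[E,F,m,A,B,C,D]
After op 3 (rotate(+2)): offset=6, physical=[A,B,C,D,E,F,m], logical=[m,A,B,C,D,E,F]
After op 4 (swap(3, 2)): offset=6, physical=[A,C,B,D,E,F,m], logical=[m,A,C,B,D,E,F]
After op 5 (rotate(+3)): offset=2, physical=[A,C,B,D,E,F,m], logical=[B,D,E,F,m,A,C]
After op 6 (swap(3, 4)): offset=2, physical=[A,C,B,D,E,m,F], logical=[B,D,E,m,F,A,C]
After op 7 (rotate(-3)): offset=6, physical=[A,C,B,D,E,m,F], logical=[F,A,C,B,D,E,m]
After op 8 (rotate(-1)): offset=5, physical=[A,C,B,D,E,m,F], logical=[m,F,A,C,B,D,E]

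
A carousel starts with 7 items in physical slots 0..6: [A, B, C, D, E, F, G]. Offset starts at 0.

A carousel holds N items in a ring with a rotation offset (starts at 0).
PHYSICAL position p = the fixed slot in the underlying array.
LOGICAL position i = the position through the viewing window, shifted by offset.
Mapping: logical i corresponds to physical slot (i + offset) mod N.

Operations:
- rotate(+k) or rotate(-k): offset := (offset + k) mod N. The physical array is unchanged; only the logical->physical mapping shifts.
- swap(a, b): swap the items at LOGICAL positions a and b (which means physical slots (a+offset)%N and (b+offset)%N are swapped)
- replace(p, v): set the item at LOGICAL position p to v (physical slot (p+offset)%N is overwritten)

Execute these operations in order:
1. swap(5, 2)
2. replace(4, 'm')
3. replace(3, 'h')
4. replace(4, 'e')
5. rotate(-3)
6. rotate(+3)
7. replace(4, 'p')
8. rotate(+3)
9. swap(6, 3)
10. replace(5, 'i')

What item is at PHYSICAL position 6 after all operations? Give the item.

Answer: F

Derivation:
After op 1 (swap(5, 2)): offset=0, physical=[A,B,F,D,E,C,G], logical=[A,B,F,D,E,C,G]
After op 2 (replace(4, 'm')): offset=0, physical=[A,B,F,D,m,C,G], logical=[A,B,F,D,m,C,G]
After op 3 (replace(3, 'h')): offset=0, physical=[A,B,F,h,m,C,G], logical=[A,B,F,h,m,C,G]
After op 4 (replace(4, 'e')): offset=0, physical=[A,B,F,h,e,C,G], logical=[A,B,F,h,e,C,G]
After op 5 (rotate(-3)): offset=4, physical=[A,B,F,h,e,C,G], logical=[e,C,G,A,B,F,h]
After op 6 (rotate(+3)): offset=0, physical=[A,B,F,h,e,C,G], logical=[A,B,F,h,e,C,G]
After op 7 (replace(4, 'p')): offset=0, physical=[A,B,F,h,p,C,G], logical=[A,B,F,h,p,C,G]
After op 8 (rotate(+3)): offset=3, physical=[A,B,F,h,p,C,G], logical=[h,p,C,G,A,B,F]
After op 9 (swap(6, 3)): offset=3, physical=[A,B,G,h,p,C,F], logical=[h,p,C,F,A,B,G]
After op 10 (replace(5, 'i')): offset=3, physical=[A,i,G,h,p,C,F], logical=[h,p,C,F,A,i,G]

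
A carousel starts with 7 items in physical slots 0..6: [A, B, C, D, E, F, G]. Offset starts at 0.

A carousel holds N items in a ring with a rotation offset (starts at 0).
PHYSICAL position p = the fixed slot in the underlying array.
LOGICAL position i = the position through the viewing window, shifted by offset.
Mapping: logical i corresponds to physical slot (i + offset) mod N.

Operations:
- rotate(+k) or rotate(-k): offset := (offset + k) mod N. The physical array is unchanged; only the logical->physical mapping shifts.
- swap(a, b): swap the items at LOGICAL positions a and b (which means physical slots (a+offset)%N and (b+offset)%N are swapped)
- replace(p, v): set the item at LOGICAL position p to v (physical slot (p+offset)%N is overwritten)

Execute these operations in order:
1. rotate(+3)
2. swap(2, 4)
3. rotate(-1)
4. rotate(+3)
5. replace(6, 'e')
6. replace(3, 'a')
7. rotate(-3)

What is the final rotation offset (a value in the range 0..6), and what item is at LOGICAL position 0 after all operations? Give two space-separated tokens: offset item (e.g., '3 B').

After op 1 (rotate(+3)): offset=3, physical=[A,B,C,D,E,F,G], logical=[D,E,F,G,A,B,C]
After op 2 (swap(2, 4)): offset=3, physical=[F,B,C,D,E,A,G], logical=[D,E,A,G,F,B,C]
After op 3 (rotate(-1)): offset=2, physical=[F,B,C,D,E,A,G], logical=[C,D,E,A,G,F,B]
After op 4 (rotate(+3)): offset=5, physical=[F,B,C,D,E,A,G], logical=[A,G,F,B,C,D,E]
After op 5 (replace(6, 'e')): offset=5, physical=[F,B,C,D,e,A,G], logical=[A,G,F,B,C,D,e]
After op 6 (replace(3, 'a')): offset=5, physical=[F,a,C,D,e,A,G], logical=[A,G,F,a,C,D,e]
After op 7 (rotate(-3)): offset=2, physical=[F,a,C,D,e,A,G], logical=[C,D,e,A,G,F,a]

Answer: 2 C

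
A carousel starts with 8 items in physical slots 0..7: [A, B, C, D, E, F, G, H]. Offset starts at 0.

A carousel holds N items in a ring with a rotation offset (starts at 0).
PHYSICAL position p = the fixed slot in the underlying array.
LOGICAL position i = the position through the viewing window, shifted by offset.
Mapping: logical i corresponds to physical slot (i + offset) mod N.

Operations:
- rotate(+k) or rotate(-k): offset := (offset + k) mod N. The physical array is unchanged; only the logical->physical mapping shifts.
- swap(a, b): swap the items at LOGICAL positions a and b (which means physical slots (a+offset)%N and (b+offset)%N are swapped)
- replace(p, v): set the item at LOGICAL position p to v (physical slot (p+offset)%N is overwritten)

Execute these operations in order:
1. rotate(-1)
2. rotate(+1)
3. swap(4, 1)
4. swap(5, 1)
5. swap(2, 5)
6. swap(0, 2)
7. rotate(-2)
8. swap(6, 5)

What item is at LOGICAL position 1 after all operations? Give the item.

After op 1 (rotate(-1)): offset=7, physical=[A,B,C,D,E,F,G,H], logical=[H,A,B,C,D,E,F,G]
After op 2 (rotate(+1)): offset=0, physical=[A,B,C,D,E,F,G,H], logical=[A,B,C,D,E,F,G,H]
After op 3 (swap(4, 1)): offset=0, physical=[A,E,C,D,B,F,G,H], logical=[A,E,C,D,B,F,G,H]
After op 4 (swap(5, 1)): offset=0, physical=[A,F,C,D,B,E,G,H], logical=[A,F,C,D,B,E,G,H]
After op 5 (swap(2, 5)): offset=0, physical=[A,F,E,D,B,C,G,H], logical=[A,F,E,D,B,C,G,H]
After op 6 (swap(0, 2)): offset=0, physical=[E,F,A,D,B,C,G,H], logical=[E,F,A,D,B,C,G,H]
After op 7 (rotate(-2)): offset=6, physical=[E,F,A,D,B,C,G,H], logical=[G,H,E,F,A,D,B,C]
After op 8 (swap(6, 5)): offset=6, physical=[E,F,A,B,D,C,G,H], logical=[G,H,E,F,A,B,D,C]

Answer: H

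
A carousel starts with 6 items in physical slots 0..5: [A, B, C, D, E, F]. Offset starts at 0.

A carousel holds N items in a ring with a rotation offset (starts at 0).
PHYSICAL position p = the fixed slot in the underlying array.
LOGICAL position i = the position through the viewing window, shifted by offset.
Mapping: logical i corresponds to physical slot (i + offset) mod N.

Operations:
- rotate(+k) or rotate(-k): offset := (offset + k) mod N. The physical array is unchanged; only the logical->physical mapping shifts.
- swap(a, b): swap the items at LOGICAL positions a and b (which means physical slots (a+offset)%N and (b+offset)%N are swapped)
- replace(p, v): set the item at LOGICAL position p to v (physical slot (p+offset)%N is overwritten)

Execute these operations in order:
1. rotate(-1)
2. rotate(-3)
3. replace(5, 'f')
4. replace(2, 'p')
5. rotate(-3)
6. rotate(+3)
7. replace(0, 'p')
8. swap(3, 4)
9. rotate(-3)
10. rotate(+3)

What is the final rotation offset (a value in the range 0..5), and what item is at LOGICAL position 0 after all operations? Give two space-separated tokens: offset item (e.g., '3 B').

Answer: 2 p

Derivation:
After op 1 (rotate(-1)): offset=5, physical=[A,B,C,D,E,F], logical=[F,A,B,C,D,E]
After op 2 (rotate(-3)): offset=2, physical=[A,B,C,D,E,F], logical=[C,D,E,F,A,B]
After op 3 (replace(5, 'f')): offset=2, physical=[A,f,C,D,E,F], logical=[C,D,E,F,A,f]
After op 4 (replace(2, 'p')): offset=2, physical=[A,f,C,D,p,F], logical=[C,D,p,F,A,f]
After op 5 (rotate(-3)): offset=5, physical=[A,f,C,D,p,F], logical=[F,A,f,C,D,p]
After op 6 (rotate(+3)): offset=2, physical=[A,f,C,D,p,F], logical=[C,D,p,F,A,f]
After op 7 (replace(0, 'p')): offset=2, physical=[A,f,p,D,p,F], logical=[p,D,p,F,A,f]
After op 8 (swap(3, 4)): offset=2, physical=[F,f,p,D,p,A], logical=[p,D,p,A,F,f]
After op 9 (rotate(-3)): offset=5, physical=[F,f,p,D,p,A], logical=[A,F,f,p,D,p]
After op 10 (rotate(+3)): offset=2, physical=[F,f,p,D,p,A], logical=[p,D,p,A,F,f]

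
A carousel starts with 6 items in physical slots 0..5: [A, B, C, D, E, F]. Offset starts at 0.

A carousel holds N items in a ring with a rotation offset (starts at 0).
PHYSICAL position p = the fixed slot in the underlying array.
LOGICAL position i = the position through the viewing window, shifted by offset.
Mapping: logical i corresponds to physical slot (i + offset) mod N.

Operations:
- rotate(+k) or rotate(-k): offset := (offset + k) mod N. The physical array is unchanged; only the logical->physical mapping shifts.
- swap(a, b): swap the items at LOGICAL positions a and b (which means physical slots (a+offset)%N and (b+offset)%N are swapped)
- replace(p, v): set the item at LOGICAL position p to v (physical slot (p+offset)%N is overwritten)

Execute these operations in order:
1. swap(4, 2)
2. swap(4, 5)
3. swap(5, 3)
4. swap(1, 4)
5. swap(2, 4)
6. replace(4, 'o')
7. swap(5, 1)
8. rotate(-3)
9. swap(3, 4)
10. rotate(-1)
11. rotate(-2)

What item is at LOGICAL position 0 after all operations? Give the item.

After op 1 (swap(4, 2)): offset=0, physical=[A,B,E,D,C,F], logical=[A,B,E,D,C,F]
After op 2 (swap(4, 5)): offset=0, physical=[A,B,E,D,F,C], logical=[A,B,E,D,F,C]
After op 3 (swap(5, 3)): offset=0, physical=[A,B,E,C,F,D], logical=[A,B,E,C,F,D]
After op 4 (swap(1, 4)): offset=0, physical=[A,F,E,C,B,D], logical=[A,F,E,C,B,D]
After op 5 (swap(2, 4)): offset=0, physical=[A,F,B,C,E,D], logical=[A,F,B,C,E,D]
After op 6 (replace(4, 'o')): offset=0, physical=[A,F,B,C,o,D], logical=[A,F,B,C,o,D]
After op 7 (swap(5, 1)): offset=0, physical=[A,D,B,C,o,F], logical=[A,D,B,C,o,F]
After op 8 (rotate(-3)): offset=3, physical=[A,D,B,C,o,F], logical=[C,o,F,A,D,B]
After op 9 (swap(3, 4)): offset=3, physical=[D,A,B,C,o,F], logical=[C,o,F,D,A,B]
After op 10 (rotate(-1)): offset=2, physical=[D,A,B,C,o,F], logical=[B,C,o,F,D,A]
After op 11 (rotate(-2)): offset=0, physical=[D,A,B,C,o,F], logical=[D,A,B,C,o,F]

Answer: D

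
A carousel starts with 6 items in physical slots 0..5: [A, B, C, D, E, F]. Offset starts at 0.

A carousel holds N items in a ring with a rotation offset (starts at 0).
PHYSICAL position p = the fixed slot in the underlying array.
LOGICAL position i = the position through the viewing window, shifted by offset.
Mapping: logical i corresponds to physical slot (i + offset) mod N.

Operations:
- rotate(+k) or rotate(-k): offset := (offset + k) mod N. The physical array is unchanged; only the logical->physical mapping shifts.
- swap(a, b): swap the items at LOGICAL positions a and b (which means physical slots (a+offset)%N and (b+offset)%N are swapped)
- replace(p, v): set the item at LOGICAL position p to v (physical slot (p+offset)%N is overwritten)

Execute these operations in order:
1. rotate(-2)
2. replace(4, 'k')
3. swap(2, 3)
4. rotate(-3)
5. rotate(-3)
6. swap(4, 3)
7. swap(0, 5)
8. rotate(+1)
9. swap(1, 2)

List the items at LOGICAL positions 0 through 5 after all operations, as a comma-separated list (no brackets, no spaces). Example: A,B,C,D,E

Answer: F,k,B,A,E,D

Derivation:
After op 1 (rotate(-2)): offset=4, physical=[A,B,C,D,E,F], logical=[E,F,A,B,C,D]
After op 2 (replace(4, 'k')): offset=4, physical=[A,B,k,D,E,F], logical=[E,F,A,B,k,D]
After op 3 (swap(2, 3)): offset=4, physical=[B,A,k,D,E,F], logical=[E,F,B,A,k,D]
After op 4 (rotate(-3)): offset=1, physical=[B,A,k,D,E,F], logical=[A,k,D,E,F,B]
After op 5 (rotate(-3)): offset=4, physical=[B,A,k,D,E,F], logical=[E,F,B,A,k,D]
After op 6 (swap(4, 3)): offset=4, physical=[B,k,A,D,E,F], logical=[E,F,B,k,A,D]
After op 7 (swap(0, 5)): offset=4, physical=[B,k,A,E,D,F], logical=[D,F,B,k,A,E]
After op 8 (rotate(+1)): offset=5, physical=[B,k,A,E,D,F], logical=[F,B,k,A,E,D]
After op 9 (swap(1, 2)): offset=5, physical=[k,B,A,E,D,F], logical=[F,k,B,A,E,D]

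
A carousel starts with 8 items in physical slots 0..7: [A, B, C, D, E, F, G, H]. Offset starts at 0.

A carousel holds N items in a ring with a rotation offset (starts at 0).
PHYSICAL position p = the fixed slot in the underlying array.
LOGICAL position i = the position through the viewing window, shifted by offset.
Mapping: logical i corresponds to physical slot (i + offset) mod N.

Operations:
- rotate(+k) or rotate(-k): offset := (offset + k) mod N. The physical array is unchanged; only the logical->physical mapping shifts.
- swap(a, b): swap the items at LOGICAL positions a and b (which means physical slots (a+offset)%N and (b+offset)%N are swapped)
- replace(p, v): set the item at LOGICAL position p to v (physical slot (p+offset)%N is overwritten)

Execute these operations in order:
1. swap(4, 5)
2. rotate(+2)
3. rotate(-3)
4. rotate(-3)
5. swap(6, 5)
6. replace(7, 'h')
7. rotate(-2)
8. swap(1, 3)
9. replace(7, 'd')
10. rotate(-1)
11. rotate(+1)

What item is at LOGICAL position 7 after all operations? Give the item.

After op 1 (swap(4, 5)): offset=0, physical=[A,B,C,D,F,E,G,H], logical=[A,B,C,D,F,E,G,H]
After op 2 (rotate(+2)): offset=2, physical=[A,B,C,D,F,E,G,H], logical=[C,D,F,E,G,H,A,B]
After op 3 (rotate(-3)): offset=7, physical=[A,B,C,D,F,E,G,H], logical=[H,A,B,C,D,F,E,G]
After op 4 (rotate(-3)): offset=4, physical=[A,B,C,D,F,E,G,H], logical=[F,E,G,H,A,B,C,D]
After op 5 (swap(6, 5)): offset=4, physical=[A,C,B,D,F,E,G,H], logical=[F,E,G,H,A,C,B,D]
After op 6 (replace(7, 'h')): offset=4, physical=[A,C,B,h,F,E,G,H], logical=[F,E,G,H,A,C,B,h]
After op 7 (rotate(-2)): offset=2, physical=[A,C,B,h,F,E,G,H], logical=[B,h,F,E,G,H,A,C]
After op 8 (swap(1, 3)): offset=2, physical=[A,C,B,E,F,h,G,H], logical=[B,E,F,h,G,H,A,C]
After op 9 (replace(7, 'd')): offset=2, physical=[A,d,B,E,F,h,G,H], logical=[B,E,F,h,G,H,A,d]
After op 10 (rotate(-1)): offset=1, physical=[A,d,B,E,F,h,G,H], logical=[d,B,E,F,h,G,H,A]
After op 11 (rotate(+1)): offset=2, physical=[A,d,B,E,F,h,G,H], logical=[B,E,F,h,G,H,A,d]

Answer: d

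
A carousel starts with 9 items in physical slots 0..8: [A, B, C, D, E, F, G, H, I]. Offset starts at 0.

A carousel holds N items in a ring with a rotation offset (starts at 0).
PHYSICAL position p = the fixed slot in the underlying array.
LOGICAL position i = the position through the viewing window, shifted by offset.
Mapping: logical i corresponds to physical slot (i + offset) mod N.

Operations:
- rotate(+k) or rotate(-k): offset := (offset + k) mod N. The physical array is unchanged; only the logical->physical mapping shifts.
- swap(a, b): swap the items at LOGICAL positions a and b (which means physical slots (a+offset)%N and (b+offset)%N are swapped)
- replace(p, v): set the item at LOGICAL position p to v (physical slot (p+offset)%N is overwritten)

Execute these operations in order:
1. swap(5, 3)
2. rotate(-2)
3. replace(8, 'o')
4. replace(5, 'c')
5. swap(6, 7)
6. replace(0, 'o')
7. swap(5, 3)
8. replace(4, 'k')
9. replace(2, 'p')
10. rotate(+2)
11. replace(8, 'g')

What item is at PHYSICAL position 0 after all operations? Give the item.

After op 1 (swap(5, 3)): offset=0, physical=[A,B,C,F,E,D,G,H,I], logical=[A,B,C,F,E,D,G,H,I]
After op 2 (rotate(-2)): offset=7, physical=[A,B,C,F,E,D,G,H,I], logical=[H,I,A,B,C,F,E,D,G]
After op 3 (replace(8, 'o')): offset=7, physical=[A,B,C,F,E,D,o,H,I], logical=[H,I,A,B,C,F,E,D,o]
After op 4 (replace(5, 'c')): offset=7, physical=[A,B,C,c,E,D,o,H,I], logical=[H,I,A,B,C,c,E,D,o]
After op 5 (swap(6, 7)): offset=7, physical=[A,B,C,c,D,E,o,H,I], logical=[H,I,A,B,C,c,D,E,o]
After op 6 (replace(0, 'o')): offset=7, physical=[A,B,C,c,D,E,o,o,I], logical=[o,I,A,B,C,c,D,E,o]
After op 7 (swap(5, 3)): offset=7, physical=[A,c,C,B,D,E,o,o,I], logical=[o,I,A,c,C,B,D,E,o]
After op 8 (replace(4, 'k')): offset=7, physical=[A,c,k,B,D,E,o,o,I], logical=[o,I,A,c,k,B,D,E,o]
After op 9 (replace(2, 'p')): offset=7, physical=[p,c,k,B,D,E,o,o,I], logical=[o,I,p,c,k,B,D,E,o]
After op 10 (rotate(+2)): offset=0, physical=[p,c,k,B,D,E,o,o,I], logical=[p,c,k,B,D,E,o,o,I]
After op 11 (replace(8, 'g')): offset=0, physical=[p,c,k,B,D,E,o,o,g], logical=[p,c,k,B,D,E,o,o,g]

Answer: p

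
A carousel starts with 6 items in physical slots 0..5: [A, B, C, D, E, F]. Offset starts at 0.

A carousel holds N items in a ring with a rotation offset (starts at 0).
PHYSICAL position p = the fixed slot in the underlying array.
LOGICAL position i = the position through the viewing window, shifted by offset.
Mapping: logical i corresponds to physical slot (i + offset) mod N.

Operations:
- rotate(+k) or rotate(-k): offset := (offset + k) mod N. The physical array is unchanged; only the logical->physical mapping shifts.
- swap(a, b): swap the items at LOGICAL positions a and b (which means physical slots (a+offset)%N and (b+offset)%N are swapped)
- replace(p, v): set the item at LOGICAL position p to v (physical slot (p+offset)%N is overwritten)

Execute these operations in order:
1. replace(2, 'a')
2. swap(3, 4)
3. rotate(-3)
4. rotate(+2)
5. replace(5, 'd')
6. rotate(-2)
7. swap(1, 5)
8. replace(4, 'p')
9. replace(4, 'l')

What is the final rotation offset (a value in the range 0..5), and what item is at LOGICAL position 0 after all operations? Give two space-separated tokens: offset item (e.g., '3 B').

Answer: 3 E

Derivation:
After op 1 (replace(2, 'a')): offset=0, physical=[A,B,a,D,E,F], logical=[A,B,a,D,E,F]
After op 2 (swap(3, 4)): offset=0, physical=[A,B,a,E,D,F], logical=[A,B,a,E,D,F]
After op 3 (rotate(-3)): offset=3, physical=[A,B,a,E,D,F], logical=[E,D,F,A,B,a]
After op 4 (rotate(+2)): offset=5, physical=[A,B,a,E,D,F], logical=[F,A,B,a,E,D]
After op 5 (replace(5, 'd')): offset=5, physical=[A,B,a,E,d,F], logical=[F,A,B,a,E,d]
After op 6 (rotate(-2)): offset=3, physical=[A,B,a,E,d,F], logical=[E,d,F,A,B,a]
After op 7 (swap(1, 5)): offset=3, physical=[A,B,d,E,a,F], logical=[E,a,F,A,B,d]
After op 8 (replace(4, 'p')): offset=3, physical=[A,p,d,E,a,F], logical=[E,a,F,A,p,d]
After op 9 (replace(4, 'l')): offset=3, physical=[A,l,d,E,a,F], logical=[E,a,F,A,l,d]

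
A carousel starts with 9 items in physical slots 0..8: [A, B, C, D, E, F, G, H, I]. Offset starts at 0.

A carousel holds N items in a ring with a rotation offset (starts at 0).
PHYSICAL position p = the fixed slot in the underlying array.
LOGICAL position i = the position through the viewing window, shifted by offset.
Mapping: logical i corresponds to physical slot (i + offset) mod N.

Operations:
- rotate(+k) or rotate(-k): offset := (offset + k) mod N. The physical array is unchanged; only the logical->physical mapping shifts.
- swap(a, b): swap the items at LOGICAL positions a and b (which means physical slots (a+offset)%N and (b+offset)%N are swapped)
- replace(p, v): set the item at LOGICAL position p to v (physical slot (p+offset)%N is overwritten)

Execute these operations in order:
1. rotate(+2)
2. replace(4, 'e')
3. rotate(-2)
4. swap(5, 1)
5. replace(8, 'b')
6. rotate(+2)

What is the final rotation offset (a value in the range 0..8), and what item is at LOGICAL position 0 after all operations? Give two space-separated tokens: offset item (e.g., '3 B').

Answer: 2 C

Derivation:
After op 1 (rotate(+2)): offset=2, physical=[A,B,C,D,E,F,G,H,I], logical=[C,D,E,F,G,H,I,A,B]
After op 2 (replace(4, 'e')): offset=2, physical=[A,B,C,D,E,F,e,H,I], logical=[C,D,E,F,e,H,I,A,B]
After op 3 (rotate(-2)): offset=0, physical=[A,B,C,D,E,F,e,H,I], logical=[A,B,C,D,E,F,e,H,I]
After op 4 (swap(5, 1)): offset=0, physical=[A,F,C,D,E,B,e,H,I], logical=[A,F,C,D,E,B,e,H,I]
After op 5 (replace(8, 'b')): offset=0, physical=[A,F,C,D,E,B,e,H,b], logical=[A,F,C,D,E,B,e,H,b]
After op 6 (rotate(+2)): offset=2, physical=[A,F,C,D,E,B,e,H,b], logical=[C,D,E,B,e,H,b,A,F]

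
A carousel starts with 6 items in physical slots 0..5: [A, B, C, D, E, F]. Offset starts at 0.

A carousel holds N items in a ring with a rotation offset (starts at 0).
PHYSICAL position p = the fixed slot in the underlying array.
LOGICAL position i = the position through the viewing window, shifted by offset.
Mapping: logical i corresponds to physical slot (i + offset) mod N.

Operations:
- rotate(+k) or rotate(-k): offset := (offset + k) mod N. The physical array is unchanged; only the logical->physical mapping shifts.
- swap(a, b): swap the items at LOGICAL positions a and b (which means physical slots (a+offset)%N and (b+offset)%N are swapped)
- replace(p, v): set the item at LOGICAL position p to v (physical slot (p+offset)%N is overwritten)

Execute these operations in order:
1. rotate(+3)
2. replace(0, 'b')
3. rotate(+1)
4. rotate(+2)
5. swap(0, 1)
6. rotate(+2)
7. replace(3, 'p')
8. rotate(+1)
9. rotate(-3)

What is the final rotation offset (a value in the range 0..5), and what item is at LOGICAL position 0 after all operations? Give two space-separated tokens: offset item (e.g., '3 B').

Answer: 0 B

Derivation:
After op 1 (rotate(+3)): offset=3, physical=[A,B,C,D,E,F], logical=[D,E,F,A,B,C]
After op 2 (replace(0, 'b')): offset=3, physical=[A,B,C,b,E,F], logical=[b,E,F,A,B,C]
After op 3 (rotate(+1)): offset=4, physical=[A,B,C,b,E,F], logical=[E,F,A,B,C,b]
After op 4 (rotate(+2)): offset=0, physical=[A,B,C,b,E,F], logical=[A,B,C,b,E,F]
After op 5 (swap(0, 1)): offset=0, physical=[B,A,C,b,E,F], logical=[B,A,C,b,E,F]
After op 6 (rotate(+2)): offset=2, physical=[B,A,C,b,E,F], logical=[C,b,E,F,B,A]
After op 7 (replace(3, 'p')): offset=2, physical=[B,A,C,b,E,p], logical=[C,b,E,p,B,A]
After op 8 (rotate(+1)): offset=3, physical=[B,A,C,b,E,p], logical=[b,E,p,B,A,C]
After op 9 (rotate(-3)): offset=0, physical=[B,A,C,b,E,p], logical=[B,A,C,b,E,p]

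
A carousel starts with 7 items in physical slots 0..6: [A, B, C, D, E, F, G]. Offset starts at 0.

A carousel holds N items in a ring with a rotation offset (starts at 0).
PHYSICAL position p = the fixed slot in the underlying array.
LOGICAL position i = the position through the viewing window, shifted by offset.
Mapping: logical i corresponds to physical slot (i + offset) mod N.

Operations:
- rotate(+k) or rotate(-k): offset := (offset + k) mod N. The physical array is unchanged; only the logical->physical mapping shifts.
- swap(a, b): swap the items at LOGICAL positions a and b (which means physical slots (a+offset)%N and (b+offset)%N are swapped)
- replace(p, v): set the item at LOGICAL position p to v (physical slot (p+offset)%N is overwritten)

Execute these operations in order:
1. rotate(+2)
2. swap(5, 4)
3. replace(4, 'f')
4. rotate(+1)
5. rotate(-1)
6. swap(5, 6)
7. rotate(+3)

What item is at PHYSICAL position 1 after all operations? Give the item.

After op 1 (rotate(+2)): offset=2, physical=[A,B,C,D,E,F,G], logical=[C,D,E,F,G,A,B]
After op 2 (swap(5, 4)): offset=2, physical=[G,B,C,D,E,F,A], logical=[C,D,E,F,A,G,B]
After op 3 (replace(4, 'f')): offset=2, physical=[G,B,C,D,E,F,f], logical=[C,D,E,F,f,G,B]
After op 4 (rotate(+1)): offset=3, physical=[G,B,C,D,E,F,f], logical=[D,E,F,f,G,B,C]
After op 5 (rotate(-1)): offset=2, physical=[G,B,C,D,E,F,f], logical=[C,D,E,F,f,G,B]
After op 6 (swap(5, 6)): offset=2, physical=[B,G,C,D,E,F,f], logical=[C,D,E,F,f,B,G]
After op 7 (rotate(+3)): offset=5, physical=[B,G,C,D,E,F,f], logical=[F,f,B,G,C,D,E]

Answer: G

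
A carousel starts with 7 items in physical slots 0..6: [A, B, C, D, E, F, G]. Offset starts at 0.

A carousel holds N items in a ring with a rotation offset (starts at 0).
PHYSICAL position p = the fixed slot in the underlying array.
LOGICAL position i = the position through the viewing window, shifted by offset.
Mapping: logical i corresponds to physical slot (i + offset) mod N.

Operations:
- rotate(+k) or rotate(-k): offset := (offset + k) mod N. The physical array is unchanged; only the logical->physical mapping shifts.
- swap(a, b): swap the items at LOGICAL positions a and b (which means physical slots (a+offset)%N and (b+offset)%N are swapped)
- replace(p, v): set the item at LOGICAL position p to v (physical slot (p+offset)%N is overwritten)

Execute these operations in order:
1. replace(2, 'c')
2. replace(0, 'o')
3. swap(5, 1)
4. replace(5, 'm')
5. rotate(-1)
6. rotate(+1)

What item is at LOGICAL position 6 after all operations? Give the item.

Answer: G

Derivation:
After op 1 (replace(2, 'c')): offset=0, physical=[A,B,c,D,E,F,G], logical=[A,B,c,D,E,F,G]
After op 2 (replace(0, 'o')): offset=0, physical=[o,B,c,D,E,F,G], logical=[o,B,c,D,E,F,G]
After op 3 (swap(5, 1)): offset=0, physical=[o,F,c,D,E,B,G], logical=[o,F,c,D,E,B,G]
After op 4 (replace(5, 'm')): offset=0, physical=[o,F,c,D,E,m,G], logical=[o,F,c,D,E,m,G]
After op 5 (rotate(-1)): offset=6, physical=[o,F,c,D,E,m,G], logical=[G,o,F,c,D,E,m]
After op 6 (rotate(+1)): offset=0, physical=[o,F,c,D,E,m,G], logical=[o,F,c,D,E,m,G]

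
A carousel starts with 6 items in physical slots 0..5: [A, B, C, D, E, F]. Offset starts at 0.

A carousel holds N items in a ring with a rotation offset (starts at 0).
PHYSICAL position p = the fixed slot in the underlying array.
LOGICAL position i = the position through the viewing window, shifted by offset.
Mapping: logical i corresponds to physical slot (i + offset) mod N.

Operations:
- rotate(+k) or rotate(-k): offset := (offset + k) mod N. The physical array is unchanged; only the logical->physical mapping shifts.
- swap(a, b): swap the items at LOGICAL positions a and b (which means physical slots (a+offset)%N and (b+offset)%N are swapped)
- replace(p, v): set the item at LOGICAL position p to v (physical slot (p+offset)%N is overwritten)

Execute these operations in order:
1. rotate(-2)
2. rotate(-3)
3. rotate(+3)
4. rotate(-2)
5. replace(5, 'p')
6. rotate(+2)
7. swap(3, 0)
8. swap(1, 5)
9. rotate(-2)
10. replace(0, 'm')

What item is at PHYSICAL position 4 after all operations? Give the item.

After op 1 (rotate(-2)): offset=4, physical=[A,B,C,D,E,F], logical=[E,F,A,B,C,D]
After op 2 (rotate(-3)): offset=1, physical=[A,B,C,D,E,F], logical=[B,C,D,E,F,A]
After op 3 (rotate(+3)): offset=4, physical=[A,B,C,D,E,F], logical=[E,F,A,B,C,D]
After op 4 (rotate(-2)): offset=2, physical=[A,B,C,D,E,F], logical=[C,D,E,F,A,B]
After op 5 (replace(5, 'p')): offset=2, physical=[A,p,C,D,E,F], logical=[C,D,E,F,A,p]
After op 6 (rotate(+2)): offset=4, physical=[A,p,C,D,E,F], logical=[E,F,A,p,C,D]
After op 7 (swap(3, 0)): offset=4, physical=[A,E,C,D,p,F], logical=[p,F,A,E,C,D]
After op 8 (swap(1, 5)): offset=4, physical=[A,E,C,F,p,D], logical=[p,D,A,E,C,F]
After op 9 (rotate(-2)): offset=2, physical=[A,E,C,F,p,D], logical=[C,F,p,D,A,E]
After op 10 (replace(0, 'm')): offset=2, physical=[A,E,m,F,p,D], logical=[m,F,p,D,A,E]

Answer: p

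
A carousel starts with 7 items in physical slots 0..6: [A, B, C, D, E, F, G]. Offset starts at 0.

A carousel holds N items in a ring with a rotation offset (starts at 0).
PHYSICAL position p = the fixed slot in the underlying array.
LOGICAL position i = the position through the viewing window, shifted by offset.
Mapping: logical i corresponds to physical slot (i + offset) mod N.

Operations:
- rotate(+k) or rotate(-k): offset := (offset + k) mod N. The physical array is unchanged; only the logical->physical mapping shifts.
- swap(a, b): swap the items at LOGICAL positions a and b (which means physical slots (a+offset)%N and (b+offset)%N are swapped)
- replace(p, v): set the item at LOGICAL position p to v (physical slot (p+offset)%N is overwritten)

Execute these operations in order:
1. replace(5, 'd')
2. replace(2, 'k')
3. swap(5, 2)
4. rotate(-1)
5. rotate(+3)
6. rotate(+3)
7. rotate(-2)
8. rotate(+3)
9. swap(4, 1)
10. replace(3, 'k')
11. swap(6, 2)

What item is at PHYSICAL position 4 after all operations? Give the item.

Answer: E

Derivation:
After op 1 (replace(5, 'd')): offset=0, physical=[A,B,C,D,E,d,G], logical=[A,B,C,D,E,d,G]
After op 2 (replace(2, 'k')): offset=0, physical=[A,B,k,D,E,d,G], logical=[A,B,k,D,E,d,G]
After op 3 (swap(5, 2)): offset=0, physical=[A,B,d,D,E,k,G], logical=[A,B,d,D,E,k,G]
After op 4 (rotate(-1)): offset=6, physical=[A,B,d,D,E,k,G], logical=[G,A,B,d,D,E,k]
After op 5 (rotate(+3)): offset=2, physical=[A,B,d,D,E,k,G], logical=[d,D,E,k,G,A,B]
After op 6 (rotate(+3)): offset=5, physical=[A,B,d,D,E,k,G], logical=[k,G,A,B,d,D,E]
After op 7 (rotate(-2)): offset=3, physical=[A,B,d,D,E,k,G], logical=[D,E,k,G,A,B,d]
After op 8 (rotate(+3)): offset=6, physical=[A,B,d,D,E,k,G], logical=[G,A,B,d,D,E,k]
After op 9 (swap(4, 1)): offset=6, physical=[D,B,d,A,E,k,G], logical=[G,D,B,d,A,E,k]
After op 10 (replace(3, 'k')): offset=6, physical=[D,B,k,A,E,k,G], logical=[G,D,B,k,A,E,k]
After op 11 (swap(6, 2)): offset=6, physical=[D,k,k,A,E,B,G], logical=[G,D,k,k,A,E,B]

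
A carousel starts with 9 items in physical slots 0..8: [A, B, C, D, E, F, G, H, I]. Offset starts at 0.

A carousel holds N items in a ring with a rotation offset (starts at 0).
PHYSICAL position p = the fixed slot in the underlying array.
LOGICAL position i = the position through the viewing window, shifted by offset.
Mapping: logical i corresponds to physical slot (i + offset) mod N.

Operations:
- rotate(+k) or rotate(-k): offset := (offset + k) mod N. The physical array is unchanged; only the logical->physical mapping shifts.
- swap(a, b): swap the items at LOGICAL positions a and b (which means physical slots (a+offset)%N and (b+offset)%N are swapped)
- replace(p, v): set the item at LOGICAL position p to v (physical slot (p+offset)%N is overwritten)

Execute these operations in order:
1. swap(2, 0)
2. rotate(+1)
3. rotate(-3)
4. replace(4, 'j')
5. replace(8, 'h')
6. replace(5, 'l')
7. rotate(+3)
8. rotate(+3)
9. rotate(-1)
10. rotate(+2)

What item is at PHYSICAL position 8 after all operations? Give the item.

Answer: I

Derivation:
After op 1 (swap(2, 0)): offset=0, physical=[C,B,A,D,E,F,G,H,I], logical=[C,B,A,D,E,F,G,H,I]
After op 2 (rotate(+1)): offset=1, physical=[C,B,A,D,E,F,G,H,I], logical=[B,A,D,E,F,G,H,I,C]
After op 3 (rotate(-3)): offset=7, physical=[C,B,A,D,E,F,G,H,I], logical=[H,I,C,B,A,D,E,F,G]
After op 4 (replace(4, 'j')): offset=7, physical=[C,B,j,D,E,F,G,H,I], logical=[H,I,C,B,j,D,E,F,G]
After op 5 (replace(8, 'h')): offset=7, physical=[C,B,j,D,E,F,h,H,I], logical=[H,I,C,B,j,D,E,F,h]
After op 6 (replace(5, 'l')): offset=7, physical=[C,B,j,l,E,F,h,H,I], logical=[H,I,C,B,j,l,E,F,h]
After op 7 (rotate(+3)): offset=1, physical=[C,B,j,l,E,F,h,H,I], logical=[B,j,l,E,F,h,H,I,C]
After op 8 (rotate(+3)): offset=4, physical=[C,B,j,l,E,F,h,H,I], logical=[E,F,h,H,I,C,B,j,l]
After op 9 (rotate(-1)): offset=3, physical=[C,B,j,l,E,F,h,H,I], logical=[l,E,F,h,H,I,C,B,j]
After op 10 (rotate(+2)): offset=5, physical=[C,B,j,l,E,F,h,H,I], logical=[F,h,H,I,C,B,j,l,E]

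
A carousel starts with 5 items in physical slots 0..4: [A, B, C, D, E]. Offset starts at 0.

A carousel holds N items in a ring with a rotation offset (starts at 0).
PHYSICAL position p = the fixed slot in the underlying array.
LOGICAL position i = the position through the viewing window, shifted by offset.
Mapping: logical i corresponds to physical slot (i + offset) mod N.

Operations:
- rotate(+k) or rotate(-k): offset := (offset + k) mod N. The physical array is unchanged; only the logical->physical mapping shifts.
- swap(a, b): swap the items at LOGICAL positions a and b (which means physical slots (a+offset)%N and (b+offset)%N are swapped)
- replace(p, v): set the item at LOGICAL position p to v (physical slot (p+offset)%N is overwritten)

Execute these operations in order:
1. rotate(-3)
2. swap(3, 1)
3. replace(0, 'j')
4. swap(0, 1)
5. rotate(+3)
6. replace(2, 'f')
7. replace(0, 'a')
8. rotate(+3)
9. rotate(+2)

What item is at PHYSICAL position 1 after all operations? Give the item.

Answer: B

Derivation:
After op 1 (rotate(-3)): offset=2, physical=[A,B,C,D,E], logical=[C,D,E,A,B]
After op 2 (swap(3, 1)): offset=2, physical=[D,B,C,A,E], logical=[C,A,E,D,B]
After op 3 (replace(0, 'j')): offset=2, physical=[D,B,j,A,E], logical=[j,A,E,D,B]
After op 4 (swap(0, 1)): offset=2, physical=[D,B,A,j,E], logical=[A,j,E,D,B]
After op 5 (rotate(+3)): offset=0, physical=[D,B,A,j,E], logical=[D,B,A,j,E]
After op 6 (replace(2, 'f')): offset=0, physical=[D,B,f,j,E], logical=[D,B,f,j,E]
After op 7 (replace(0, 'a')): offset=0, physical=[a,B,f,j,E], logical=[a,B,f,j,E]
After op 8 (rotate(+3)): offset=3, physical=[a,B,f,j,E], logical=[j,E,a,B,f]
After op 9 (rotate(+2)): offset=0, physical=[a,B,f,j,E], logical=[a,B,f,j,E]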